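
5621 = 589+5032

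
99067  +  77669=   176736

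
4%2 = 0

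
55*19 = 1045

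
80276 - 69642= 10634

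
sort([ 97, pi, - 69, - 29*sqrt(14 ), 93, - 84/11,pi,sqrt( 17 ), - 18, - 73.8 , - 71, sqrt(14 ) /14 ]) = [ - 29 * sqrt(14),-73.8, - 71, - 69, - 18, - 84/11,sqrt(14 )/14, pi, pi,sqrt(17), 93, 97 ] 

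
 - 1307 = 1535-2842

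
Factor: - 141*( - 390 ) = 2^1*3^2  *  5^1* 13^1*47^1 = 54990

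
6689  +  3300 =9989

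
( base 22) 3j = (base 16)55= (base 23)3G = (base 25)3a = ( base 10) 85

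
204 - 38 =166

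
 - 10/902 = - 5/451 = - 0.01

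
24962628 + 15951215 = 40913843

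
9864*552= 5444928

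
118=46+72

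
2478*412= 1020936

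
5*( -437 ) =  - 2185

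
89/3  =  89/3 = 29.67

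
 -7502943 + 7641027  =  138084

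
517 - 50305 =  - 49788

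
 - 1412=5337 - 6749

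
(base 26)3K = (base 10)98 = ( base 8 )142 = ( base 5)343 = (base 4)1202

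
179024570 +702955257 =881979827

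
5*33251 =166255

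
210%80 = 50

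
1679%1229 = 450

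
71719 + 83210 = 154929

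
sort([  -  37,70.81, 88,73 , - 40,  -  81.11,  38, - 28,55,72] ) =[-81.11, - 40, - 37, - 28,38,  55, 70.81, 72, 73,88]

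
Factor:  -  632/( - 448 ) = 79/56= 2^( - 3)* 7^(-1)*79^1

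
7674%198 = 150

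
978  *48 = 46944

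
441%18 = 9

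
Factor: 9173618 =2^1*19^1*73^1*3307^1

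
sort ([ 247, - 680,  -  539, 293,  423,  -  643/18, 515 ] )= [ - 680, - 539 , - 643/18, 247,  293 , 423,515] 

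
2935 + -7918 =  - 4983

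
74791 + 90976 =165767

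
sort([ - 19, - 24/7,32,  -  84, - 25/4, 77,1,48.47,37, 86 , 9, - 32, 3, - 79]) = [- 84,-79,  -  32, - 19 , -25/4 , - 24/7,1,3,9, 32, 37,48.47 , 77,86]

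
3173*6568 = 20840264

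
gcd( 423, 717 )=3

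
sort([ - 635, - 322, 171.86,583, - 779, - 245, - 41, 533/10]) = [ - 779, - 635,- 322, - 245 ,  -  41, 533/10,171.86,583]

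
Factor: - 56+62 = 2^1*3^1 = 6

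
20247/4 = 20247/4 = 5061.75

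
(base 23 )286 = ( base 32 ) 170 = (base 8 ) 2340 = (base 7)3432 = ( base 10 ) 1248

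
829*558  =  462582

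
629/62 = 10 + 9/62 = 10.15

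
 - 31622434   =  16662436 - 48284870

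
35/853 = 35/853  =  0.04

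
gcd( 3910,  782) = 782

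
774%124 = 30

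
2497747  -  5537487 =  - 3039740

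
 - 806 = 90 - 896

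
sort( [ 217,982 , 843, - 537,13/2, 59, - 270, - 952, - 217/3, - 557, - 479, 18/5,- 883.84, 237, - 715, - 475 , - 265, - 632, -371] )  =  [ - 952, - 883.84, - 715, - 632, - 557, - 537 , - 479, - 475,  -  371,-270, - 265, - 217/3 , 18/5,13/2,59,217, 237 , 843,982 ] 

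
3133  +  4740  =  7873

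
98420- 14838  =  83582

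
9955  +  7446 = 17401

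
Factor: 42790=2^1  *  5^1*11^1*389^1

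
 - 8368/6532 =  - 2 + 1174/1633 = - 1.28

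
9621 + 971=10592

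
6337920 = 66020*96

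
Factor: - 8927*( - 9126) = 81467802 = 2^1*3^3*13^2*79^1 * 113^1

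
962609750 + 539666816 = 1502276566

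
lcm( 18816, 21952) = 131712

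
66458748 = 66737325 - 278577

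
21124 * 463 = 9780412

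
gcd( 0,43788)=43788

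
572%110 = 22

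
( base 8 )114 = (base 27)2M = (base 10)76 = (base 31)2e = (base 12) 64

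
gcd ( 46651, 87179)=1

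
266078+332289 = 598367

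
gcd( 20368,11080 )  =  8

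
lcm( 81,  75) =2025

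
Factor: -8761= - 8761^1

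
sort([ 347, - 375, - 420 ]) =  [ - 420, - 375, 347] 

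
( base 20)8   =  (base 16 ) 8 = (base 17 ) 8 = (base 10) 8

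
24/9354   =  4/1559 = 0.00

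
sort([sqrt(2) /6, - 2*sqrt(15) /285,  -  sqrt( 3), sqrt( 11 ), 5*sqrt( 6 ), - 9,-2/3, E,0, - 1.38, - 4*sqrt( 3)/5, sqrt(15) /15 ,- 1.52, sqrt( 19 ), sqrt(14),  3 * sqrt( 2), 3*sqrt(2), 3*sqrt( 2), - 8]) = [ - 9, - 8, - sqrt(3 ), - 1.52, - 4  *  sqrt(3)/5, - 1.38, -2/3, - 2*sqrt(15) /285,  0, sqrt(2)/6 , sqrt(15)/15, E,sqrt (11) , sqrt( 14 ), 3*sqrt(2), 3 * sqrt( 2), 3*sqrt(2),sqrt( 19), 5*sqrt( 6 )]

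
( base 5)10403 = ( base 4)23120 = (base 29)p3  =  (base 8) 1330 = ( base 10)728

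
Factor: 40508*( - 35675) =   -  2^2*5^2*13^1*19^1*41^1*1427^1=-  1445122900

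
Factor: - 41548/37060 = - 611/545 = - 5^(  -  1 )*13^1 * 47^1 * 109^ ( - 1)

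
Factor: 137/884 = 2^( - 2)*13^(-1 )*17^( - 1 )*137^1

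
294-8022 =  - 7728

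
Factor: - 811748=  - 2^2*7^1*53^1*547^1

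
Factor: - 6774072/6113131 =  -2^3*3^1 * 1979^ (-1)*3089^(-1)*282253^1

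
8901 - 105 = 8796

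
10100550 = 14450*699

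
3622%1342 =938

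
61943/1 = 61943 = 61943.00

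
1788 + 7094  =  8882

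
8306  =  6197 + 2109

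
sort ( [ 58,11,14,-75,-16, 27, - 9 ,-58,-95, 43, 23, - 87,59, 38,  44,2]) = [ - 95  ,-87,-75, - 58, - 16,-9,2 , 11, 14, 23,27,38,43,44,58,59 ]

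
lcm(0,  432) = 0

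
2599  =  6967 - 4368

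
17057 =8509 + 8548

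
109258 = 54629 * 2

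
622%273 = 76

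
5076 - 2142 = 2934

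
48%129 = 48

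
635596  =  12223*52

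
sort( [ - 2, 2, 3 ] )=[-2,2, 3]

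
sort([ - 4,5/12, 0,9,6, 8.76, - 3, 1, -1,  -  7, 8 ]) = [ - 7,-4, - 3,-1,0, 5/12, 1, 6, 8,8.76,9 ] 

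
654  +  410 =1064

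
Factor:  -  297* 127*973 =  - 3^3*7^1*11^1*127^1*139^1 = -36700587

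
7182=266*27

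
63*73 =4599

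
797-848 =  - 51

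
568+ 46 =614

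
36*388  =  13968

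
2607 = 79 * 33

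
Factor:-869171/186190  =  - 2^( - 1)  *  5^( - 1 ) * 43^(  -  1) * 47^1*433^ (-1 )*18493^1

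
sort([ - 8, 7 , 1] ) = [ - 8, 1, 7]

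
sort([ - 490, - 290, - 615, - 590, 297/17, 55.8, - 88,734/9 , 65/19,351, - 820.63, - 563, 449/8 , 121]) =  [ - 820.63,- 615, - 590, - 563, - 490, - 290, - 88, 65/19, 297/17, 55.8, 449/8, 734/9, 121, 351 ] 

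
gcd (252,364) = 28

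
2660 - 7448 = -4788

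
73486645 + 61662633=135149278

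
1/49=1/49 = 0.02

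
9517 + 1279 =10796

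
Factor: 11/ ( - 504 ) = -2^( - 3)*3^( - 2) * 7^( - 1 ) * 11^1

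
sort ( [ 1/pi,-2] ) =[ - 2,  1/pi] 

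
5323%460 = 263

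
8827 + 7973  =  16800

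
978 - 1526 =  - 548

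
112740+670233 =782973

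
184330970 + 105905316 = 290236286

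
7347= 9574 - 2227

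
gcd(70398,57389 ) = 1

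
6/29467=6/29467 = 0.00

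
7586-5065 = 2521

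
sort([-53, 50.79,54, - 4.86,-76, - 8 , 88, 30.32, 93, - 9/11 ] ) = [ -76,  -  53,-8, - 4.86, - 9/11, 30.32, 50.79, 54,88,93]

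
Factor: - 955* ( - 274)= 2^1 *5^1 * 137^1 * 191^1=261670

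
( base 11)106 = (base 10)127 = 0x7f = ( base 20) 67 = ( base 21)61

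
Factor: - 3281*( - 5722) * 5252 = 2^3*13^1 * 17^1*101^1 *193^1*2861^1 = 98600428264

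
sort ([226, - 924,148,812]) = [ - 924, 148,  226,812] 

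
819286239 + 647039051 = 1466325290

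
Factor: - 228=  - 2^2*3^1*19^1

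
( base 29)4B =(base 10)127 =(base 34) 3P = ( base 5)1002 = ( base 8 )177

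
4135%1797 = 541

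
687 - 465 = 222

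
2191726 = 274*7999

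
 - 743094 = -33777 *22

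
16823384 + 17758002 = 34581386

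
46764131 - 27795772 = 18968359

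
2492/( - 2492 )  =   - 1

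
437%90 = 77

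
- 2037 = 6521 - 8558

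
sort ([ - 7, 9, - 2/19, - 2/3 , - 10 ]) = [-10, - 7,-2/3, - 2/19,9]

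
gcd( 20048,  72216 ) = 8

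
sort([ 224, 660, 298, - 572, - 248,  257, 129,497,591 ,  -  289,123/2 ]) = [ - 572, - 289 , - 248, 123/2,129, 224, 257,298,497, 591,660]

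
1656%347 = 268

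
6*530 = 3180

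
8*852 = 6816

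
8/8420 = 2/2105= 0.00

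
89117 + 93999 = 183116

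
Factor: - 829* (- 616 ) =2^3* 7^1*11^1 * 829^1= 510664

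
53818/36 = 1494 + 17/18 = 1494.94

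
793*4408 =3495544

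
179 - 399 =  - 220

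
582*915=532530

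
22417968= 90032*249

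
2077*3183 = 6611091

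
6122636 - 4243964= 1878672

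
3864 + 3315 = 7179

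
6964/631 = 11 + 23/631 = 11.04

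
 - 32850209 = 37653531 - 70503740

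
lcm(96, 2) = 96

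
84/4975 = 84/4975 = 0.02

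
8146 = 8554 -408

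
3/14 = 3/14= 0.21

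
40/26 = 20/13=1.54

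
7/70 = 1/10 = 0.10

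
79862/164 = 486 + 79/82 = 486.96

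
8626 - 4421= 4205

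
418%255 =163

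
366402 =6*61067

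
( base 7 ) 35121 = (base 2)10001100010110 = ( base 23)gmc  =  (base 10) 8982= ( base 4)2030112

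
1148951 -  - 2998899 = 4147850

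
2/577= 2/577 =0.00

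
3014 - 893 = 2121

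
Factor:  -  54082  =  -2^1*7^1* 3863^1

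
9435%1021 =246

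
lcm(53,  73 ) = 3869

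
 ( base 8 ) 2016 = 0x40e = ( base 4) 100032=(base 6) 4450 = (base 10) 1038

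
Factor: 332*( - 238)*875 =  - 69139000 = - 2^3*5^3*7^2*17^1*83^1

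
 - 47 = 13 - 60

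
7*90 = 630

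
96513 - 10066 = 86447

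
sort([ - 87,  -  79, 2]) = [ - 87, - 79,2 ] 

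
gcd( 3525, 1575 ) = 75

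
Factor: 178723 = 313^1*571^1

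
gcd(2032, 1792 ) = 16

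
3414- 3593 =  - 179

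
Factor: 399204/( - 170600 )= - 117/50= -2^(  -  1)*3^2*5^(-2)*13^1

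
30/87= 10/29  =  0.34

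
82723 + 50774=133497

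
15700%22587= 15700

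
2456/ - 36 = - 614/9 = -68.22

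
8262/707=11 + 485/707= 11.69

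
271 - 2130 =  - 1859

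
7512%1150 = 612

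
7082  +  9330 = 16412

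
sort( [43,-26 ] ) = [ - 26,43 ]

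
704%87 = 8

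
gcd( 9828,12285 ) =2457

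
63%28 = 7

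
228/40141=228/40141= 0.01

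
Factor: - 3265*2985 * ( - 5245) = 3^1*5^3*199^1*653^1*1049^1 = 51117901125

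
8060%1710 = 1220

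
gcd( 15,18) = 3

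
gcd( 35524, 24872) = 4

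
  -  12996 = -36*361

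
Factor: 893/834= 2^(-1 )*3^( - 1 )*19^1*47^1*139^( - 1)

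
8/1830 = 4/915 =0.00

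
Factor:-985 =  - 5^1 * 197^1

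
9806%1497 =824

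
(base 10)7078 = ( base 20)hdi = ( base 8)15646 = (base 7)26431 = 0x1ba6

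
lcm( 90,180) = 180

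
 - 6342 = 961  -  7303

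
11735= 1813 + 9922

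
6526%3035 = 456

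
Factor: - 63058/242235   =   - 2^1*3^( -2)*5^(-1)*7^( - 1)*41^1 = -  82/315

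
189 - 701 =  - 512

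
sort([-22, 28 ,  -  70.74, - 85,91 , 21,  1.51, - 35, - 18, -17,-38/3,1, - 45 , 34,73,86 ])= [ - 85, - 70.74, - 45, -35 , - 22, - 18, - 17, - 38/3,1,1.51, 21, 28,34  ,  73,  86,  91]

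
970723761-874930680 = 95793081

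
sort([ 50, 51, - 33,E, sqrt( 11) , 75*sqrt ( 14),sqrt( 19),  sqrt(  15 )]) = [ - 33, E, sqrt( 11),sqrt( 15),  sqrt( 19), 50,  51,  75*sqrt( 14 ) ]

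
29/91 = 29/91 = 0.32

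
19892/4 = 4973 = 4973.00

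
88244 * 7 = 617708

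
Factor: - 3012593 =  - 3012593^1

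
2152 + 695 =2847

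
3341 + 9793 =13134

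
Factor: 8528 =2^4*13^1*41^1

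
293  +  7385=7678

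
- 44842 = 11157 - 55999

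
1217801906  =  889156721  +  328645185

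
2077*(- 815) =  - 1692755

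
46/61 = 46/61 = 0.75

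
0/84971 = 0 = 0.00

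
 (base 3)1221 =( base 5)202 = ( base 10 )52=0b110100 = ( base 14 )3a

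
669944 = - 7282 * ( - 92 ) 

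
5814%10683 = 5814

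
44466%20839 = 2788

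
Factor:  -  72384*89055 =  - 6446157120= - 2^6*3^3 * 5^1*13^1*29^1*1979^1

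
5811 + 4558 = 10369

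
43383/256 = 169+ 119/256 = 169.46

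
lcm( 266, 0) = 0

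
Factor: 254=2^1* 127^1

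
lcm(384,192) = 384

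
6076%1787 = 715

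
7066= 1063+6003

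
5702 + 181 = 5883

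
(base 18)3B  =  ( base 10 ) 65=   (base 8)101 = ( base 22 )2l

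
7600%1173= 562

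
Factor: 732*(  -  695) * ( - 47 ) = 2^2*3^1 * 5^1 * 47^1 * 61^1*139^1 = 23910780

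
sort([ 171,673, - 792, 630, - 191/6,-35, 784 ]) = [-792, -35,  -  191/6, 171,630,673 , 784] 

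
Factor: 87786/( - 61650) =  - 4877/3425  =  - 5^( - 2)*137^( - 1 ) *4877^1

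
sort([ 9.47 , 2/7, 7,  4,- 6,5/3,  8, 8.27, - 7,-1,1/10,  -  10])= [  -  10,  -  7, - 6, - 1, 1/10,2/7,5/3,4 , 7,8,8.27,9.47] 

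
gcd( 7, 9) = 1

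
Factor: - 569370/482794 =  - 284685/241397= -3^1*5^1*13^(  -  1)*31^( - 1)* 599^( - 1) *18979^1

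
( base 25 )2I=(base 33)22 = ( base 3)2112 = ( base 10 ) 68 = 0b1000100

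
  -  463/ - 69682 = 463/69682  =  0.01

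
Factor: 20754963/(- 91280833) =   -  3^2*7^( - 1 ) * 31^(- 1)*401^( - 1)*1049^( - 1) * 2306107^1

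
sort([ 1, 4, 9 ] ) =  [ 1,4 , 9 ] 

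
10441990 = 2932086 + 7509904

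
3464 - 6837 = - 3373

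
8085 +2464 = 10549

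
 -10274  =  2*( - 5137) 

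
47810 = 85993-38183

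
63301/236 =268  +  53/236  =  268.22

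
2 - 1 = 1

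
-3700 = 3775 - 7475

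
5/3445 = 1/689 = 0.00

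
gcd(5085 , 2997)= 9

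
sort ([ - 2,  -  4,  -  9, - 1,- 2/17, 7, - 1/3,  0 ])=[ - 9, - 4, - 2, - 1,-1/3, - 2/17,0,7 ] 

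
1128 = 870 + 258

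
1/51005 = 1/51005= 0.00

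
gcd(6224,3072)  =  16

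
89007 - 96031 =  - 7024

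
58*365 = 21170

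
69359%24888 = 19583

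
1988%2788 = 1988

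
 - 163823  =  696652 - 860475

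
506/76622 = 253/38311=0.01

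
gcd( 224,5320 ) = 56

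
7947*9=71523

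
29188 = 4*7297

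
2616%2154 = 462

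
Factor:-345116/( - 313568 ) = 361/328  =  2^(  -  3)*19^2*41^( - 1)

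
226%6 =4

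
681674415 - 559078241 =122596174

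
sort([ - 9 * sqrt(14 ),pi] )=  [ - 9*sqrt(14), pi]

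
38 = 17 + 21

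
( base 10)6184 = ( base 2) 1100000101000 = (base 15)1C74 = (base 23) BFK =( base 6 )44344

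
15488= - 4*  ( - 3872) 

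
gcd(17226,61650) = 18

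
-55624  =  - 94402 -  - 38778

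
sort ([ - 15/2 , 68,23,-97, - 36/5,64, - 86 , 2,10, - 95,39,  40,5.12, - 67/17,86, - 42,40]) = [ - 97, - 95, - 86, - 42, - 15/2, - 36/5, - 67/17,2,5.12, 10 , 23, 39,  40, 40,64,68,  86 ] 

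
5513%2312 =889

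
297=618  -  321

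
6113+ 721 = 6834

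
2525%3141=2525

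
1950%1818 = 132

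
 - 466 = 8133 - 8599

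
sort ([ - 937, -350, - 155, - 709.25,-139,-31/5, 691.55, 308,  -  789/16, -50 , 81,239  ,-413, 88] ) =[-937, - 709.25, - 413, - 350,-155,-139,  -  50,-789/16 ,-31/5,81  ,  88, 239, 308, 691.55 ] 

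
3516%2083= 1433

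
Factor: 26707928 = 2^3*13^1*71^1*3617^1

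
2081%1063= 1018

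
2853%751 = 600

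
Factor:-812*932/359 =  - 756784/359 = - 2^4*7^1*29^1*233^1*359^( - 1 )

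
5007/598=5007/598 = 8.37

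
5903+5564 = 11467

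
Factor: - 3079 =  - 3079^1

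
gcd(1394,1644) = 2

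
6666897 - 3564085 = 3102812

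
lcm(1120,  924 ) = 36960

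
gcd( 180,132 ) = 12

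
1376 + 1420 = 2796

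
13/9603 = 13/9603  =  0.00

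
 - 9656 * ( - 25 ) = 241400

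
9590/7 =1370 = 1370.00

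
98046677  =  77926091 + 20120586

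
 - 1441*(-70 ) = 100870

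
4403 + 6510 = 10913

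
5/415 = 1/83 = 0.01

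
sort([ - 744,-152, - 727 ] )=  [ - 744, - 727, -152]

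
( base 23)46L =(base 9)3107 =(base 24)3mj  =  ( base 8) 4343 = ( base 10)2275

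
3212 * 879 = 2823348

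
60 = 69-9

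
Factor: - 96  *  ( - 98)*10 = 94080 =2^7*3^1*5^1* 7^2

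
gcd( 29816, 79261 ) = 1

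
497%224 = 49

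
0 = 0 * 73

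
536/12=44 + 2/3 = 44.67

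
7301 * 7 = 51107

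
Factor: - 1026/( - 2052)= 1/2 = 2^(-1 )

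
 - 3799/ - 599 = 3799/599 = 6.34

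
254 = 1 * 254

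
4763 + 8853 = 13616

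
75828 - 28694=47134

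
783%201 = 180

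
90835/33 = 2752 + 19/33 = 2752.58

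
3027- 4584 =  -1557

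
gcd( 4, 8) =4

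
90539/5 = 18107 + 4/5= 18107.80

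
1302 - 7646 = -6344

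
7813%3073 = 1667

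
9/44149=9/44149 = 0.00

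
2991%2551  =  440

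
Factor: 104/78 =4/3 = 2^2*3^( - 1 )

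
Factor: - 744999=-3^1 * 103^1 * 2411^1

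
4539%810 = 489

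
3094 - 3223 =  - 129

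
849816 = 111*7656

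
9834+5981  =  15815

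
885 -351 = 534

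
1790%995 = 795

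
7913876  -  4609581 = 3304295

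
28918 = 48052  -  19134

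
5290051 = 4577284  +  712767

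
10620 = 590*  18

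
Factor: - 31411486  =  -2^1*15705743^1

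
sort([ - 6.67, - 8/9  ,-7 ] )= [ - 7, - 6.67,-8/9] 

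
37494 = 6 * 6249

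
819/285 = 273/95 = 2.87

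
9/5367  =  3/1789 = 0.00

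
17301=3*5767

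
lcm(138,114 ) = 2622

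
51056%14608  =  7232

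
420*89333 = 37519860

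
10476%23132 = 10476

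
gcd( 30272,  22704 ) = 7568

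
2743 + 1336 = 4079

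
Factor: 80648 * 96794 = 7806242512 = 2^4*17^1*593^1*48397^1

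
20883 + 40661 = 61544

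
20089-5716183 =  - 5696094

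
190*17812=3384280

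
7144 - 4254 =2890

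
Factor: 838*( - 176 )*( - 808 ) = 119170304= 2^8*11^1*101^1*419^1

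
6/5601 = 2/1867=0.00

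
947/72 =947/72 = 13.15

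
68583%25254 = 18075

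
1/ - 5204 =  - 1/5204 = - 0.00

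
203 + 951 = 1154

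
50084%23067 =3950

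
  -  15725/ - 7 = 15725/7= 2246.43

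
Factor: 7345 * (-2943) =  -3^3*5^1 * 13^1 * 109^1*113^1 = - 21616335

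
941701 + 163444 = 1105145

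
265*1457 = 386105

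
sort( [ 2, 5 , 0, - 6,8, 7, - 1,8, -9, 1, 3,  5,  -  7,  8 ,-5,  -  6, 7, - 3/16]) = [ - 9, - 7, - 6,-6,-5, - 1, - 3/16,0,1, 2, 3, 5, 5, 7, 7,8, 8, 8]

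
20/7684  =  5/1921 = 0.00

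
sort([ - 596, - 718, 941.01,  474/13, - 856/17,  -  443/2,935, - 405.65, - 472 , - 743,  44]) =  [ - 743, - 718, - 596, - 472, - 405.65,  -  443/2,  -  856/17, 474/13,  44, 935,  941.01 ] 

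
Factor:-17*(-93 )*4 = 2^2*3^1 * 17^1 * 31^1 = 6324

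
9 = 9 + 0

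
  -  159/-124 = 159/124 = 1.28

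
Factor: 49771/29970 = 2^ ( - 1)*3^( - 4 )*5^( - 1)*37^(-1 )*71^1*701^1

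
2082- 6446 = - 4364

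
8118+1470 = 9588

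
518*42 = 21756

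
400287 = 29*13803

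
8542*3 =25626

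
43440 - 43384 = 56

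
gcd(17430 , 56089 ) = 1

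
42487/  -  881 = -42487/881 = -48.23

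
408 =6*68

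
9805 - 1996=7809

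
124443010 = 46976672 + 77466338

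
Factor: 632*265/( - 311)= - 167480/311 = - 2^3*5^1*53^1*79^1*311^(-1)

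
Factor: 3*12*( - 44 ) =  - 1584 = -2^4*3^2*11^1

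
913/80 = 11 +33/80= 11.41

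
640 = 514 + 126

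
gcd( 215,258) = 43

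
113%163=113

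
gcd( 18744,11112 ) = 24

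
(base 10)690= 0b1010110010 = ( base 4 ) 22302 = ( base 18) 226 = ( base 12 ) 496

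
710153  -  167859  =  542294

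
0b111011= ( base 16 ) 3B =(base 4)323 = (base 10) 59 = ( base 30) 1t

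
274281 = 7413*37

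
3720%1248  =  1224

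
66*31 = 2046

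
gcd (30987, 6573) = 939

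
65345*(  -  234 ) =-15290730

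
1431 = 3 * 477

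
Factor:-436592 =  - 2^4*13^1 * 2099^1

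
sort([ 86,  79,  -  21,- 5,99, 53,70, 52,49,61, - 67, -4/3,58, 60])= [-67, - 21, - 5, - 4/3 , 49 , 52,53,58  ,  60, 61, 70,79, 86,99]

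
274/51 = 274/51 = 5.37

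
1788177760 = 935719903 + 852457857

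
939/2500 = 939/2500 = 0.38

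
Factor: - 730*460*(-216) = 2^6*3^3 * 5^2*23^1*73^1 = 72532800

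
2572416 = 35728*72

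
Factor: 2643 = 3^1*881^1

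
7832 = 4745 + 3087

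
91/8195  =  91/8195 = 0.01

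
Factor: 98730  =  2^1*3^2*5^1*1097^1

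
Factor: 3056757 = 3^1*11^1*211^1*439^1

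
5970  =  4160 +1810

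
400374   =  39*10266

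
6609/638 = 6609/638  =  10.36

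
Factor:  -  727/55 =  - 5^(- 1)*11^(-1) * 727^1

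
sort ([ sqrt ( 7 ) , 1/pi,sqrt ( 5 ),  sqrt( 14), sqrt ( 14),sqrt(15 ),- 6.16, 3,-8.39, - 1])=[ - 8.39, - 6.16, - 1, 1/pi,sqrt(5),sqrt (7),3,sqrt(14),sqrt(14 ),sqrt( 15 ) ]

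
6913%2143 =484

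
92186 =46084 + 46102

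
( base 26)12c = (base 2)1011100100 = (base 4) 23210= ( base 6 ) 3232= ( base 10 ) 740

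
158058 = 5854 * 27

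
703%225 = 28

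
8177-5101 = 3076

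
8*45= 360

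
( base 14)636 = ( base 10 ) 1224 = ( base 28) 1FK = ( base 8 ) 2310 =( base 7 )3366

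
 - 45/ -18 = 5/2  =  2.50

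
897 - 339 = 558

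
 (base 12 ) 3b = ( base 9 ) 52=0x2F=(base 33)1E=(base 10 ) 47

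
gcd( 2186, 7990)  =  2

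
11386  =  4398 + 6988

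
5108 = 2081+3027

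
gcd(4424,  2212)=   2212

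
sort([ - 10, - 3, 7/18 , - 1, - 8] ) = [ - 10,-8,-3,  -  1, 7/18 ]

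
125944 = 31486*4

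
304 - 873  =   - 569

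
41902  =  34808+7094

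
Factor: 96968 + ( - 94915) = 2053 = 2053^1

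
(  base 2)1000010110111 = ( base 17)edc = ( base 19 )bg4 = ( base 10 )4279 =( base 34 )3NT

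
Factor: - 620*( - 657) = 2^2*3^2*5^1 * 31^1*73^1= 407340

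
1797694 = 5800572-4002878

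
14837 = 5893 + 8944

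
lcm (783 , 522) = 1566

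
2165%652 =209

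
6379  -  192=6187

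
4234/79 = 53 + 47/79 = 53.59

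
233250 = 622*375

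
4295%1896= 503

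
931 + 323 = 1254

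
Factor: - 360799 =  - 191^1*1889^1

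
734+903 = 1637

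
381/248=1 + 133/248=1.54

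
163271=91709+71562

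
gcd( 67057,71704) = 1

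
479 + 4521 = 5000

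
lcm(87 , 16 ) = 1392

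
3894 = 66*59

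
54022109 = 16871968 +37150141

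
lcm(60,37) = 2220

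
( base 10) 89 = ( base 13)6b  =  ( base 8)131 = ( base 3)10022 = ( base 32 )2p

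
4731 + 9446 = 14177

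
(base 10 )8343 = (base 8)20227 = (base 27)bc0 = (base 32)84n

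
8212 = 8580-368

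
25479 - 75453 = - 49974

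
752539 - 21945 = 730594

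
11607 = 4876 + 6731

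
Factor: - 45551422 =- 2^1*7^1*59^1 * 55147^1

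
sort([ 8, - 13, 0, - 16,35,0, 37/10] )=[ - 16, - 13, 0 , 0, 37/10,8,  35 ] 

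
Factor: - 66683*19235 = - 5^1*3847^1*66683^1= - 1282647505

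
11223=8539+2684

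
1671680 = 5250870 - 3579190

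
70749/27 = 2620 + 1/3 = 2620.33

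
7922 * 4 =31688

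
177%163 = 14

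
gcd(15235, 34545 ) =5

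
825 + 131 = 956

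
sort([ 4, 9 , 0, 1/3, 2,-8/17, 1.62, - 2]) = [-2, -8/17, 0,1/3, 1.62,2, 4,9] 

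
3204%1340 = 524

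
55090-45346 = 9744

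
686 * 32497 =22292942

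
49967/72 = 49967/72 = 693.99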